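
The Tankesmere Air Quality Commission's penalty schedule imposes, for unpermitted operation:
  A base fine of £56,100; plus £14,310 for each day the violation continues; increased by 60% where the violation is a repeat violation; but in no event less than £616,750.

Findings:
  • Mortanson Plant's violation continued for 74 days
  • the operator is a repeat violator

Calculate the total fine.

Per-day component: 74 × £14,310 = £1,058,940
Base plus per-day: £56,100 + £1,058,940 = £1,115,040
Enhancement: 60% of £1,115,040 = £669,024
Enhanced fine: £1,115,040 + £669,024 = £1,784,064
Minimum £616,750: £1,784,064 meets the minimum, no increase.

£1,784,064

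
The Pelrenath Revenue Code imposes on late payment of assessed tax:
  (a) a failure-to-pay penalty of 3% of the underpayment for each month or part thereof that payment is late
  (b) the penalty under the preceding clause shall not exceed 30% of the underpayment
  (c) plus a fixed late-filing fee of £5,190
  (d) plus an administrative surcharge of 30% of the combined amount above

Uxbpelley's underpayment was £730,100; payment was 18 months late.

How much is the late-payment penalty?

Accrued rate: 3% × 18 = 54%, capped at 30% → 30%
Failure-to-pay penalty: 30% of £730,100 = £219,030
Penalty before surcharge: £219,030 + £5,190 = £224,220
Administrative surcharge: 30% of £224,220 = £67,266
Total penalty: £224,220 + £67,266 = £291,486

£291,486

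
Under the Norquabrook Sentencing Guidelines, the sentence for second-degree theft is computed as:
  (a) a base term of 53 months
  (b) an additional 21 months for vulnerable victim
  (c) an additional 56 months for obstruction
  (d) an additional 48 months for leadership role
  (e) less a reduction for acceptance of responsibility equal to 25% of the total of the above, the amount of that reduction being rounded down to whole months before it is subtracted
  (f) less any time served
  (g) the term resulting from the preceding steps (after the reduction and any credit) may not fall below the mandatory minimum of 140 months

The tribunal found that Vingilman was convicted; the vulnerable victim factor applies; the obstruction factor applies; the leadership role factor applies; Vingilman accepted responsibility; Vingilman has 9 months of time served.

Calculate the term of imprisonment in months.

Sentence: 140 months

Vulnerable victim enhancement: +21 months
Obstruction enhancement: +56 months
Leadership role enhancement: +48 months
Adjusted term: 53 months + 21 months + 56 months + 48 months = 178 months
Acceptance of responsibility reduction: 25% of 178 months = 44 months (rounded down)
After reduction: 178 − 44 = 134 months
Less time served: 134 months − 9 months = 125 months
Minimum 140 months: 125 months is below the minimum → 140 months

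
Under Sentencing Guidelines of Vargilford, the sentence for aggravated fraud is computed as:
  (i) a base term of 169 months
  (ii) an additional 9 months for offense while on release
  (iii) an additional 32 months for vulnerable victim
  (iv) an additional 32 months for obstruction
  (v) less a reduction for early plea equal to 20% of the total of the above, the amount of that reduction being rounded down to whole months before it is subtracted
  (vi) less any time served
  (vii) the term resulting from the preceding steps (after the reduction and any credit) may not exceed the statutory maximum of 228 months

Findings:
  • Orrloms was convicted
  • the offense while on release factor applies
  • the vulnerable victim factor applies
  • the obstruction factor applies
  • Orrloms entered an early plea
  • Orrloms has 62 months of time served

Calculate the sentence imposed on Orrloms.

132 months

Offense while on release enhancement: +9 months
Vulnerable victim enhancement: +32 months
Obstruction enhancement: +32 months
Adjusted term: 169 months + 9 months + 32 months + 32 months = 242 months
Early plea reduction: 20% of 242 months = 48 months (rounded down)
After reduction: 242 − 48 = 194 months
Less time served: 194 months − 62 months = 132 months
Cap at 228 months: 132 months is within the cap, no reduction.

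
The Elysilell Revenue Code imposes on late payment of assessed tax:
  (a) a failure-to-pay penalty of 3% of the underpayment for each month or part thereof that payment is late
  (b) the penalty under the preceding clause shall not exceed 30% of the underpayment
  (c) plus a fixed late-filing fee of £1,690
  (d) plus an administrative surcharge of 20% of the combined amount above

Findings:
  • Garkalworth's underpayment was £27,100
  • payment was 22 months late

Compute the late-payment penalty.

Accrued rate: 3% × 22 = 66%, capped at 30% → 30%
Failure-to-pay penalty: 30% of £27,100 = £8,130
Penalty before surcharge: £8,130 + £1,690 = £9,820
Administrative surcharge: 20% of £9,820 = £1,964
Total penalty: £9,820 + £1,964 = £11,784

Penalty: £11,784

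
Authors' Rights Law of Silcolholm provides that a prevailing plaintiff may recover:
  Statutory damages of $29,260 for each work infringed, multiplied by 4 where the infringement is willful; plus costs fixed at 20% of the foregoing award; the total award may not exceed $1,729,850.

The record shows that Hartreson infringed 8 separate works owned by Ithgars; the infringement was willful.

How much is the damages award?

Statutory damages: 8 × $29,260 = $234,080
Multiplied by 4: 4 × $234,080 = $936,320
Costs: 20% of $936,320 = $187,264
Award plus costs: $936,320 + $187,264 = $1,123,584
Cap at $1,729,850: $1,123,584 is within the cap, no reduction.

$1,123,584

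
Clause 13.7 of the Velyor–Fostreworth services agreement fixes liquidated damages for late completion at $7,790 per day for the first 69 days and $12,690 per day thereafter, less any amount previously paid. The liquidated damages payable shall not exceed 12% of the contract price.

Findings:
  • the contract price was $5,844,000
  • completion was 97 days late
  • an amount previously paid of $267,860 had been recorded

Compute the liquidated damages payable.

First 69 days: 69 × $7,790 = $537,510
Remaining days: (97 − 69) × $12,690 = $355,320
Accrued per-day damages: $537,510 + $355,320 = $892,830
Less amount previously paid: $892,830 − $267,860 = $624,970
Cap: 12% of $5,844,000 = $701,280
Cap at $701,280: $624,970 is within the cap, no reduction.

$624,970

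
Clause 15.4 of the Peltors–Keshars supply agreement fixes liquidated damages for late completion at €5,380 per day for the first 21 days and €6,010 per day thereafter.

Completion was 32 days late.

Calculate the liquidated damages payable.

First 21 days: 21 × €5,380 = €112,980
Remaining days: (32 − 21) × €6,010 = €66,110
Accrued per-day damages: €112,980 + €66,110 = €179,090

Liquidated damages: €179,090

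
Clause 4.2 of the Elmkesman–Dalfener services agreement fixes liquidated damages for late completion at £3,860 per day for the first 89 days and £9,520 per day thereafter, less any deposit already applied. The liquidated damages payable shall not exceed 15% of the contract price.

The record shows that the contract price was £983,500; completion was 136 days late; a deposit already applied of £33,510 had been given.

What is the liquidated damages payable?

£147,525

First 89 days: 89 × £3,860 = £343,540
Remaining days: (136 − 89) × £9,520 = £447,440
Accrued per-day damages: £343,540 + £447,440 = £790,980
Less deposit already applied: £790,980 − £33,510 = £757,470
Cap: 15% of £983,500 = £147,525
Cap at £147,525: £757,470 exceeds the cap → £147,525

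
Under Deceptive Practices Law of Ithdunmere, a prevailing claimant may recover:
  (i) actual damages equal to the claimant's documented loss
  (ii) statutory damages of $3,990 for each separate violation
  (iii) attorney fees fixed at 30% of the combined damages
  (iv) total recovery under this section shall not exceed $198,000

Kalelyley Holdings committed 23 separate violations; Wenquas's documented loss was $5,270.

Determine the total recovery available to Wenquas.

Statutory damages: 23 × $3,990 = $91,770
Combined damages: $5,270 + $91,770 = $97,040
Attorney fees: 30% of $97,040 = $29,112
Total before cap: $97,040 + $29,112 = $126,152
Cap at $198,000: $126,152 is within the cap, no reduction.

Total recovery: $126,152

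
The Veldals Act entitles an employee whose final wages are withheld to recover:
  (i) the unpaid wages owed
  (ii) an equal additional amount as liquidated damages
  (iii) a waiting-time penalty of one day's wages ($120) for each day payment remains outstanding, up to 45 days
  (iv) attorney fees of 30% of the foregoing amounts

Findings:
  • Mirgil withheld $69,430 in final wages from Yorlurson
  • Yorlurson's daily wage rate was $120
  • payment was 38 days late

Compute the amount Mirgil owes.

Total award: $186,446

Liquidated damages (equal amount): $69,430
Penalty days: min(38, 45) = 38
Waiting-time penalty: 38 × $120 = $4,560
Subtotal: $69,430 + $69,430 + $4,560 = $143,420
Attorney fees: 30% of $143,420 = $43,026
Total award: $143,420 + $43,026 = $186,446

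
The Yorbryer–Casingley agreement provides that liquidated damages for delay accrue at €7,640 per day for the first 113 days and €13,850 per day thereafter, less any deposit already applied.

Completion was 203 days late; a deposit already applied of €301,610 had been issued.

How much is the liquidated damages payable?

First 113 days: 113 × €7,640 = €863,320
Remaining days: (203 − 113) × €13,850 = €1,246,500
Accrued per-day damages: €863,320 + €1,246,500 = €2,109,820
Less deposit already applied: €2,109,820 − €301,610 = €1,808,210

€1,808,210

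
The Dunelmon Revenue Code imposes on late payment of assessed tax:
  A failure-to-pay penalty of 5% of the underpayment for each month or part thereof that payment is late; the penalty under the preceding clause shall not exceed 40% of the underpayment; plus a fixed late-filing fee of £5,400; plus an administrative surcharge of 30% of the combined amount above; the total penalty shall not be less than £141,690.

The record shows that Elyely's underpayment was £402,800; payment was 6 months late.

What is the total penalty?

£164,112

Accrued rate: 5% × 6 = 30%, capped at 40% → 30%
Failure-to-pay penalty: 30% of £402,800 = £120,840
Penalty before surcharge: £120,840 + £5,400 = £126,240
Administrative surcharge: 30% of £126,240 = £37,872
Total penalty: £126,240 + £37,872 = £164,112
Minimum £141,690: £164,112 meets the minimum, no increase.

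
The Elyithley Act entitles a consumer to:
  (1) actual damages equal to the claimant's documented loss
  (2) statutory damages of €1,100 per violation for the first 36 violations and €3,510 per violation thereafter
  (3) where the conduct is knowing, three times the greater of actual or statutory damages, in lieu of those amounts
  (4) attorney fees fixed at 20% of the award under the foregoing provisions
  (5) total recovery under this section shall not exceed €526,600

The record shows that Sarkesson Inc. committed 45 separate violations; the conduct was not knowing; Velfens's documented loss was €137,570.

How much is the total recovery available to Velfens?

First 36 violations: 36 × €1,100 = €39,600
Remaining violations: (45 − 36) × €3,510 = €31,590
Statutory damages: €39,600 + €31,590 = €71,190
Conduct not knowing: the in-lieu enhancement does not apply.
Actual plus statutory damages: €137,570 + €71,190 = €208,760
Attorney fees: 20% of €208,760 = €41,752
Total before cap: €208,760 + €41,752 = €250,512
Cap at €526,600: €250,512 is within the cap, no reduction.

€250,512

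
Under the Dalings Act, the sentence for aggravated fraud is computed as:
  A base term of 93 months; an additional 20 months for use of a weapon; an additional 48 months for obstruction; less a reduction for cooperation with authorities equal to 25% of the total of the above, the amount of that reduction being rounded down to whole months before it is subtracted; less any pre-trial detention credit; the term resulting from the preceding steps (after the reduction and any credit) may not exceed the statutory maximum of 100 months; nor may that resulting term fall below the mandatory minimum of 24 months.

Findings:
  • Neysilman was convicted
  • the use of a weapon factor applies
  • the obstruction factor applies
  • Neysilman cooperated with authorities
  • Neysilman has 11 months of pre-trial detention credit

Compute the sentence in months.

100 months

Use of a weapon enhancement: +20 months
Obstruction enhancement: +48 months
Adjusted term: 93 months + 20 months + 48 months = 161 months
Cooperation with authorities reduction: 25% of 161 months = 40 months (rounded down)
After reduction: 161 − 40 = 121 months
Less pre-trial detention credit: 121 months − 11 months = 110 months
Cap at 100 months: 110 months exceeds the cap → 100 months
Minimum 24 months: 100 months meets the minimum, no increase.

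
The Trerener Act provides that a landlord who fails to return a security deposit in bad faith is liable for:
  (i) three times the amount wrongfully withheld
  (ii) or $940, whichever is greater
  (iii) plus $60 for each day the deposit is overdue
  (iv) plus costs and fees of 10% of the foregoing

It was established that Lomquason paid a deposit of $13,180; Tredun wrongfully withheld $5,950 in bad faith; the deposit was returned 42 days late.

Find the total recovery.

Trebled: 3 × $5,950 = $17,850
Minimum $940: $17,850 meets the minimum, no increase.
Late-return penalty: 42 × $60 = $2,520
Damages plus late penalty: $17,850 + $2,520 = $20,370
Costs and fees: 10% of $20,370 = $2,037
Total recovery: $20,370 + $2,037 = $22,407

$22,407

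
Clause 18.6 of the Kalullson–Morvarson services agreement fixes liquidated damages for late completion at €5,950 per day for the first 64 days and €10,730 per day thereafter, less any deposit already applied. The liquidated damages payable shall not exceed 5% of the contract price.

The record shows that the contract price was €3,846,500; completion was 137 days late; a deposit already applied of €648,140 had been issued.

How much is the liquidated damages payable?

Liquidated damages: €192,325

First 64 days: 64 × €5,950 = €380,800
Remaining days: (137 − 64) × €10,730 = €783,290
Accrued per-day damages: €380,800 + €783,290 = €1,164,090
Less deposit already applied: €1,164,090 − €648,140 = €515,950
Cap: 5% of €3,846,500 = €192,325
Cap at €192,325: €515,950 exceeds the cap → €192,325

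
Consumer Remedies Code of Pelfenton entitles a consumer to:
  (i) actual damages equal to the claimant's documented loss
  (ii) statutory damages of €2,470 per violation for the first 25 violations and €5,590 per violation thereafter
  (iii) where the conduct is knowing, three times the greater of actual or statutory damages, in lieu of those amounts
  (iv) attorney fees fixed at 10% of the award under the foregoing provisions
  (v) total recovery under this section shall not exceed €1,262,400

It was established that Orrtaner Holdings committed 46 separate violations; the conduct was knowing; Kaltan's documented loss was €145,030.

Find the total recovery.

€591,162

First 25 violations: 25 × €2,470 = €61,750
Remaining violations: (46 − 25) × €5,590 = €117,390
Statutory damages: €61,750 + €117,390 = €179,140
Greater of actual damages (€145,030) or statutory damages (€179,140): €179,140
Trebled: 3 × €179,140 = €537,420
Attorney fees: 10% of €537,420 = €53,742
Total before cap: €537,420 + €53,742 = €591,162
Cap at €1,262,400: €591,162 is within the cap, no reduction.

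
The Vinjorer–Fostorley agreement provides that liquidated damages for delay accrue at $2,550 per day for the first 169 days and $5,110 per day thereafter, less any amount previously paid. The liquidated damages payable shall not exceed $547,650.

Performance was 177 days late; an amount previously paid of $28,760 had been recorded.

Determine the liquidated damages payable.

First 169 days: 169 × $2,550 = $430,950
Remaining days: (177 − 169) × $5,110 = $40,880
Accrued per-day damages: $430,950 + $40,880 = $471,830
Less amount previously paid: $471,830 − $28,760 = $443,070
Cap at $547,650: $443,070 is within the cap, no reduction.

$443,070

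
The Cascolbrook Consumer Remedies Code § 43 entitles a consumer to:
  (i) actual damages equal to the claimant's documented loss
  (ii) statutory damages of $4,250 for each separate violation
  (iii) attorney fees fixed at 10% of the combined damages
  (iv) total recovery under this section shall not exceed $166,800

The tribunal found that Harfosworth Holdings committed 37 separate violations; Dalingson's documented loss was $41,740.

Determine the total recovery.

$166,800

Statutory damages: 37 × $4,250 = $157,250
Combined damages: $41,740 + $157,250 = $198,990
Attorney fees: 10% of $198,990 = $19,899
Total before cap: $198,990 + $19,899 = $218,889
Cap at $166,800: $218,889 exceeds the cap → $166,800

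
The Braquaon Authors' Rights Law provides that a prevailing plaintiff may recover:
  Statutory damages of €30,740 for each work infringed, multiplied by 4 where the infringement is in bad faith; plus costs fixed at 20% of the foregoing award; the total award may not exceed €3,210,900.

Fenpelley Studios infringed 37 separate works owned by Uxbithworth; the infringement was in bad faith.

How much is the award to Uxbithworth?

Statutory damages: 37 × €30,740 = €1,137,380
Multiplied by 4: 4 × €1,137,380 = €4,549,520
Costs: 20% of €4,549,520 = €909,904
Award plus costs: €4,549,520 + €909,904 = €5,459,424
Cap at €3,210,900: €5,459,424 exceeds the cap → €3,210,900

Award: €3,210,900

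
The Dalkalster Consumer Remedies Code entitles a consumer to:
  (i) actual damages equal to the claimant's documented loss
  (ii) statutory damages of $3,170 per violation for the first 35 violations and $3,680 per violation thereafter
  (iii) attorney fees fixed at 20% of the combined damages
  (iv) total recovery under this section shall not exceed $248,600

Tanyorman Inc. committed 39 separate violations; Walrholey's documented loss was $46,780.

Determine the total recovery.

First 35 violations: 35 × $3,170 = $110,950
Remaining violations: (39 − 35) × $3,680 = $14,720
Statutory damages: $110,950 + $14,720 = $125,670
Combined damages: $46,780 + $125,670 = $172,450
Attorney fees: 20% of $172,450 = $34,490
Total before cap: $172,450 + $34,490 = $206,940
Cap at $248,600: $206,940 is within the cap, no reduction.

$206,940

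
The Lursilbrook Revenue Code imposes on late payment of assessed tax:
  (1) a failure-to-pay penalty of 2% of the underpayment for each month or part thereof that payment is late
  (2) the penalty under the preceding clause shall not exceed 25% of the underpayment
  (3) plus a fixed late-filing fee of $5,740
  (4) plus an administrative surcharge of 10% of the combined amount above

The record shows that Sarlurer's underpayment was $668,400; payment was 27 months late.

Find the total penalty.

Accrued rate: 2% × 27 = 54%, capped at 25% → 25%
Failure-to-pay penalty: 25% of $668,400 = $167,100
Penalty before surcharge: $167,100 + $5,740 = $172,840
Administrative surcharge: 10% of $172,840 = $17,284
Total penalty: $172,840 + $17,284 = $190,124

$190,124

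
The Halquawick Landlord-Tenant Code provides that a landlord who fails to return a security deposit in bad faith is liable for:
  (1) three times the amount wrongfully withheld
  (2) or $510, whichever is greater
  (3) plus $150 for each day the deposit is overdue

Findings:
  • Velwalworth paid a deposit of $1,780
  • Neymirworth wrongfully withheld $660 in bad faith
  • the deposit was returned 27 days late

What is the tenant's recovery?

$6,030

Trebled: 3 × $660 = $1,980
Minimum $510: $1,980 meets the minimum, no increase.
Late-return penalty: 27 × $150 = $4,050
Damages plus late penalty: $1,980 + $4,050 = $6,030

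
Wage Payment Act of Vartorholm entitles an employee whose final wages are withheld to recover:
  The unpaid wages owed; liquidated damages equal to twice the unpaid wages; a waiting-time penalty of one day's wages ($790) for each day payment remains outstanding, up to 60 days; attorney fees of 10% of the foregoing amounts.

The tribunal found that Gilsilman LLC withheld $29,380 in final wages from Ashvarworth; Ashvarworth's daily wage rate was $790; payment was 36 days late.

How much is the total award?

Doubled: 2 × $29,380 = $58,760
Penalty days: min(36, 60) = 36
Waiting-time penalty: 36 × $790 = $28,440
Subtotal: $29,380 + $58,760 + $28,440 = $116,580
Attorney fees: 10% of $116,580 = $11,658
Total award: $116,580 + $11,658 = $128,238

$128,238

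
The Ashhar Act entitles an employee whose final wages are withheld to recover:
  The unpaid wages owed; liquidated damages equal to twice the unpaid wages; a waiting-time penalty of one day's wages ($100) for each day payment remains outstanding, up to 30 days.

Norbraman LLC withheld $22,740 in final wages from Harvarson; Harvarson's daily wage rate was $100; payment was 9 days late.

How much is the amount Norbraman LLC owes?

$69,120

Doubled: 2 × $22,740 = $45,480
Penalty days: min(9, 30) = 9
Waiting-time penalty: 9 × $100 = $900
Total award: $22,740 + $45,480 + $900 = $69,120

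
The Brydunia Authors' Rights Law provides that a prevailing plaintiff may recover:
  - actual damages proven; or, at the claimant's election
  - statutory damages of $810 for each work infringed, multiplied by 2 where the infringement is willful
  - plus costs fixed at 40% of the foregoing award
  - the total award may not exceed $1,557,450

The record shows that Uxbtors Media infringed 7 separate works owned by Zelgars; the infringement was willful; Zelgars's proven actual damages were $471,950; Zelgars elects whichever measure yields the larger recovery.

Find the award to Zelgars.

Statutory damages: 7 × $810 = $5,670
Doubled: 2 × $5,670 = $11,340
Greater of actual damages ($471,950) or enhanced statutory damages ($11,340): $471,950
Costs: 40% of $471,950 = $188,780
Award plus costs: $471,950 + $188,780 = $660,730
Cap at $1,557,450: $660,730 is within the cap, no reduction.

$660,730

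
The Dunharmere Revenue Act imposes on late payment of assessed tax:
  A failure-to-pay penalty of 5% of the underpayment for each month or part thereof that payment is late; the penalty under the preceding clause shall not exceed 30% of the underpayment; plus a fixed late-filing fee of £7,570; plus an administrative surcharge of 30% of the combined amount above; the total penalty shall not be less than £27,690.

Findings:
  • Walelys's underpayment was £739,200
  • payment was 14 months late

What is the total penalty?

£298,129

Accrued rate: 5% × 14 = 70%, capped at 30% → 30%
Failure-to-pay penalty: 30% of £739,200 = £221,760
Penalty before surcharge: £221,760 + £7,570 = £229,330
Administrative surcharge: 30% of £229,330 = £68,799
Total penalty: £229,330 + £68,799 = £298,129
Minimum £27,690: £298,129 meets the minimum, no increase.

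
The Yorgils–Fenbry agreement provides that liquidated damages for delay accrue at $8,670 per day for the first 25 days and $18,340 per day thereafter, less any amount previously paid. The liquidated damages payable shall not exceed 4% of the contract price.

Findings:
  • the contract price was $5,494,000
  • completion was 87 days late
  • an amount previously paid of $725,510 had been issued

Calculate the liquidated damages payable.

$219,760

First 25 days: 25 × $8,670 = $216,750
Remaining days: (87 − 25) × $18,340 = $1,137,080
Accrued per-day damages: $216,750 + $1,137,080 = $1,353,830
Less amount previously paid: $1,353,830 − $725,510 = $628,320
Cap: 4% of $5,494,000 = $219,760
Cap at $219,760: $628,320 exceeds the cap → $219,760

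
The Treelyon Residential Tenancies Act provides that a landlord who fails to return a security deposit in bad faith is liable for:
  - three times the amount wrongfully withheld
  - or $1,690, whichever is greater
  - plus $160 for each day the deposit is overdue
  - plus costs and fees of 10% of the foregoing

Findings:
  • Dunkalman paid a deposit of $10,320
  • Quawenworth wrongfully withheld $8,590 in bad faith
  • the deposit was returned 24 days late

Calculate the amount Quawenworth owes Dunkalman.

Trebled: 3 × $8,590 = $25,770
Minimum $1,690: $25,770 meets the minimum, no increase.
Late-return penalty: 24 × $160 = $3,840
Damages plus late penalty: $25,770 + $3,840 = $29,610
Costs and fees: 10% of $29,610 = $2,961
Total recovery: $29,610 + $2,961 = $32,571

$32,571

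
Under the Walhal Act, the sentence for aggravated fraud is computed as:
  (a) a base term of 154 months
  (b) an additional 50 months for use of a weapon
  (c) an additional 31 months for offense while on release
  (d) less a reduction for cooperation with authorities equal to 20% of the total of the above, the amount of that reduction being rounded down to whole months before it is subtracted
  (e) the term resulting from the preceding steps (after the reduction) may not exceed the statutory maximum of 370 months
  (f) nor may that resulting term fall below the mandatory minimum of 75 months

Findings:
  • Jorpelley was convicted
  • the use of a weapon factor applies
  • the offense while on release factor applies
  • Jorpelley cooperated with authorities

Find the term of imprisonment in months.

Sentence: 188 months

Use of a weapon enhancement: +50 months
Offense while on release enhancement: +31 months
Adjusted term: 154 months + 50 months + 31 months = 235 months
Cooperation with authorities reduction: 20% of 235 months = 47 months (rounded down)
After reduction: 235 − 47 = 188 months
Cap at 370 months: 188 months is within the cap, no reduction.
Minimum 75 months: 188 months meets the minimum, no increase.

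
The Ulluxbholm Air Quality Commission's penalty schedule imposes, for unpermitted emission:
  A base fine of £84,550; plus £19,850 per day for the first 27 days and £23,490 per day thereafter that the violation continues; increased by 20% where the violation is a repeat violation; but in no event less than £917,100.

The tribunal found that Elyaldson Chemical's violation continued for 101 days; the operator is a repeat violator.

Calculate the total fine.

First 27 days: 27 × £19,850 = £535,950
Remaining days: (101 − 27) × £23,490 = £1,738,260
Per-day component: £535,950 + £1,738,260 = £2,274,210
Base plus per-day: £84,550 + £2,274,210 = £2,358,760
Enhancement: 20% of £2,358,760 = £471,752
Enhanced fine: £2,358,760 + £471,752 = £2,830,512
Minimum £917,100: £2,830,512 meets the minimum, no increase.

£2,830,512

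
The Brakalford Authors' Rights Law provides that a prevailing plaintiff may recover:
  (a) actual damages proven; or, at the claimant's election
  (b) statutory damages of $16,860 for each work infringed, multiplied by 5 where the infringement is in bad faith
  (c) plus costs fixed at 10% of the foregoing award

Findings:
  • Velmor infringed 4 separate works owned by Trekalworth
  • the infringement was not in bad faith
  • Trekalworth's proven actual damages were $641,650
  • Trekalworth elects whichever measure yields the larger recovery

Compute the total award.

$705,815

Statutory damages: 4 × $16,860 = $67,440
Infringement not in bad faith: no ×5 enhancement.
Greater of actual damages ($641,650) or statutory damages ($67,440): $641,650
Costs: 10% of $641,650 = $64,165
Award plus costs: $641,650 + $64,165 = $705,815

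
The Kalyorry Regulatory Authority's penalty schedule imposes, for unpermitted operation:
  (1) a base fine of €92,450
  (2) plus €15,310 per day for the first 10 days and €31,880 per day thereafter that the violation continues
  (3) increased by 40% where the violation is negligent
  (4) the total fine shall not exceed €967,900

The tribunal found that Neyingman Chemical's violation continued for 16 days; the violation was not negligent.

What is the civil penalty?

€436,830

First 10 days: 10 × €15,310 = €153,100
Remaining days: (16 − 10) × €31,880 = €191,280
Per-day component: €153,100 + €191,280 = €344,380
Base plus per-day: €92,450 + €344,380 = €436,830
The violation was not negligent: no 40% increase.
Cap at €967,900: €436,830 is within the cap, no reduction.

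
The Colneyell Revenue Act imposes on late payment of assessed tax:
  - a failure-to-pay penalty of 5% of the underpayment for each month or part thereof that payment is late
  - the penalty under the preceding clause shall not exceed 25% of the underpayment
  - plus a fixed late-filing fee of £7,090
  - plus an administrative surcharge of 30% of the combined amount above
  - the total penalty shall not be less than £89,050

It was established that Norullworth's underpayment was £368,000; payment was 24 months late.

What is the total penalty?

Accrued rate: 5% × 24 = 120%, capped at 25% → 25%
Failure-to-pay penalty: 25% of £368,000 = £92,000
Penalty before surcharge: £92,000 + £7,090 = £99,090
Administrative surcharge: 30% of £99,090 = £29,727
Total penalty: £99,090 + £29,727 = £128,817
Minimum £89,050: £128,817 meets the minimum, no increase.

£128,817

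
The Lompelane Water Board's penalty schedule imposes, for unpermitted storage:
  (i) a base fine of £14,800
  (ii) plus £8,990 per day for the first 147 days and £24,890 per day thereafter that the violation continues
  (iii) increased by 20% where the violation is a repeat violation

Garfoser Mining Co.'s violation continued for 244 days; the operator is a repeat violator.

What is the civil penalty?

First 147 days: 147 × £8,990 = £1,321,530
Remaining days: (244 − 147) × £24,890 = £2,414,330
Per-day component: £1,321,530 + £2,414,330 = £3,735,860
Base plus per-day: £14,800 + £3,735,860 = £3,750,660
Enhancement: 20% of £3,750,660 = £750,132
Enhanced fine: £3,750,660 + £750,132 = £4,500,792

Civil penalty: £4,500,792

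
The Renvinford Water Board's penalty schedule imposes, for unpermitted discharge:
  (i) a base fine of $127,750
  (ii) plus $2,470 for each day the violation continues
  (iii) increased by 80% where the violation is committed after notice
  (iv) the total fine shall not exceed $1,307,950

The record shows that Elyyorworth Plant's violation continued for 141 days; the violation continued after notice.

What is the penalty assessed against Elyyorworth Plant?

Per-day component: 141 × $2,470 = $348,270
Base plus per-day: $127,750 + $348,270 = $476,020
Enhancement: 80% of $476,020 = $380,816
Enhanced fine: $476,020 + $380,816 = $856,836
Cap at $1,307,950: $856,836 is within the cap, no reduction.

$856,836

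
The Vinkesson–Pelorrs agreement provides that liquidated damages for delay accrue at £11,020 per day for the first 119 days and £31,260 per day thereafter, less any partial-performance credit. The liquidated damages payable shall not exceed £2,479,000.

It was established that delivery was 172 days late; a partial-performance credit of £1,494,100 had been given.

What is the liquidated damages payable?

First 119 days: 119 × £11,020 = £1,311,380
Remaining days: (172 − 119) × £31,260 = £1,656,780
Accrued per-day damages: £1,311,380 + £1,656,780 = £2,968,160
Less partial-performance credit: £2,968,160 − £1,494,100 = £1,474,060
Cap at £2,479,000: £1,474,060 is within the cap, no reduction.

£1,474,060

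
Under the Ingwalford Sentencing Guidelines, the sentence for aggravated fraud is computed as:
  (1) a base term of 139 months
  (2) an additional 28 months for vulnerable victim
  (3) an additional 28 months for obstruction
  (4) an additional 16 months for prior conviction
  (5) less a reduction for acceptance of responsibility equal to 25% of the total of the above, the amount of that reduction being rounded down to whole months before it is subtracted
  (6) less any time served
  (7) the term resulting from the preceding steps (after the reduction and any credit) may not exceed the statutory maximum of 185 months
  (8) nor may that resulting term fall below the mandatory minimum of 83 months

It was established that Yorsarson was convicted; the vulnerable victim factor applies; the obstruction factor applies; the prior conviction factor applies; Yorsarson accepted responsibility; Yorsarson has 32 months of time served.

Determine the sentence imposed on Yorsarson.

127 months

Vulnerable victim enhancement: +28 months
Obstruction enhancement: +28 months
Prior conviction enhancement: +16 months
Adjusted term: 139 months + 28 months + 28 months + 16 months = 211 months
Acceptance of responsibility reduction: 25% of 211 months = 52 months (rounded down)
After reduction: 211 − 52 = 159 months
Less time served: 159 months − 32 months = 127 months
Cap at 185 months: 127 months is within the cap, no reduction.
Minimum 83 months: 127 months meets the minimum, no increase.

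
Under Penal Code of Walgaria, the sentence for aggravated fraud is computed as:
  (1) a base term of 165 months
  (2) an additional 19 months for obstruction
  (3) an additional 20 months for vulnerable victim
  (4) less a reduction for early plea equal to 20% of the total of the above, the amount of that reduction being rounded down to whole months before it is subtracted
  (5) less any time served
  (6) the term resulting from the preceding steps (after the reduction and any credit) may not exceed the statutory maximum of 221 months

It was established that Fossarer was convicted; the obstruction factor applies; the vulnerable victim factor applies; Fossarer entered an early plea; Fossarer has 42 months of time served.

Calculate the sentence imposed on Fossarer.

122 months

Obstruction enhancement: +19 months
Vulnerable victim enhancement: +20 months
Adjusted term: 165 months + 19 months + 20 months = 204 months
Early plea reduction: 20% of 204 months = 40 months (rounded down)
After reduction: 204 − 40 = 164 months
Less time served: 164 months − 42 months = 122 months
Cap at 221 months: 122 months is within the cap, no reduction.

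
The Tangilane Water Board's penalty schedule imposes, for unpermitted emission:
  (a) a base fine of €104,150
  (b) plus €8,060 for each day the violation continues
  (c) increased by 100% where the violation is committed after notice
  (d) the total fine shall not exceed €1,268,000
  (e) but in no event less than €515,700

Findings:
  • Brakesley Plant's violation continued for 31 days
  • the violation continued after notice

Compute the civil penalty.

Civil penalty: €708,020

Per-day component: 31 × €8,060 = €249,860
Base plus per-day: €104,150 + €249,860 = €354,010
Enhancement: 100% of €354,010 = €354,010
Enhanced fine: €354,010 + €354,010 = €708,020
Cap at €1,268,000: €708,020 is within the cap, no reduction.
Minimum €515,700: €708,020 meets the minimum, no increase.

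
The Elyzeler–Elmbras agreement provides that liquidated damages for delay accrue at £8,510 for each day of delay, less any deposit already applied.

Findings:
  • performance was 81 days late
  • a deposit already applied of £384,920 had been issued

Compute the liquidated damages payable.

Per-day damages: 81 × £8,510 = £689,310
Less deposit already applied: £689,310 − £384,920 = £304,390

£304,390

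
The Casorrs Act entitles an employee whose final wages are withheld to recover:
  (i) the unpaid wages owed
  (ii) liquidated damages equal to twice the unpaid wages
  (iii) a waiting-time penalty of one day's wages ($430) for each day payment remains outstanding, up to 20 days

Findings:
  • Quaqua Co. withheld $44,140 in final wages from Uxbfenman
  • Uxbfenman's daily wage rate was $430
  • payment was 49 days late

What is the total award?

Doubled: 2 × $44,140 = $88,280
Penalty days: min(49, 20) = 20
Waiting-time penalty: 20 × $430 = $8,600
Total award: $44,140 + $88,280 + $8,600 = $141,020

$141,020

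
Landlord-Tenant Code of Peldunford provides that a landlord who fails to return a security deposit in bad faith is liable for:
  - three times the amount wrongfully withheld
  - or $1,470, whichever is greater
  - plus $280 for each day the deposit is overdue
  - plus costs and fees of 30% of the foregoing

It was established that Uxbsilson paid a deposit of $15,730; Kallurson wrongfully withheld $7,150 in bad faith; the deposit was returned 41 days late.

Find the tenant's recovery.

Trebled: 3 × $7,150 = $21,450
Minimum $1,470: $21,450 meets the minimum, no increase.
Late-return penalty: 41 × $280 = $11,480
Damages plus late penalty: $21,450 + $11,480 = $32,930
Costs and fees: 30% of $32,930 = $9,879
Total recovery: $32,930 + $9,879 = $42,809

$42,809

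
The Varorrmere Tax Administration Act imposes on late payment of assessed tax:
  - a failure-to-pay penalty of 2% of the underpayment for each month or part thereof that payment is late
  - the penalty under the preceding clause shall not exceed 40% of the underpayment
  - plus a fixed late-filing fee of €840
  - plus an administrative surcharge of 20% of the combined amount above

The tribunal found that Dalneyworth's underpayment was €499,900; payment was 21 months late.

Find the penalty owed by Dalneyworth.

€240,960

Accrued rate: 2% × 21 = 42%, capped at 40% → 40%
Failure-to-pay penalty: 40% of €499,900 = €199,960
Penalty before surcharge: €199,960 + €840 = €200,800
Administrative surcharge: 20% of €200,800 = €40,160
Total penalty: €200,800 + €40,160 = €240,960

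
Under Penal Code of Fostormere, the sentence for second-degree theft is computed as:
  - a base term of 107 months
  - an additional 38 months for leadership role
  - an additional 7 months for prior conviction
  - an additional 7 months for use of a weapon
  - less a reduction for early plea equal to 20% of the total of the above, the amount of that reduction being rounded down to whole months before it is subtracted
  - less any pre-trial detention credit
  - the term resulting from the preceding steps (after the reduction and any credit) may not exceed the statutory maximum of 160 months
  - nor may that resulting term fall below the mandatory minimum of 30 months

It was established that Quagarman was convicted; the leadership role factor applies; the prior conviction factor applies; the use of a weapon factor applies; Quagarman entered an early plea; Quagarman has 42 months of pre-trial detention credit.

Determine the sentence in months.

Leadership role enhancement: +38 months
Prior conviction enhancement: +7 months
Use of a weapon enhancement: +7 months
Adjusted term: 107 months + 38 months + 7 months + 7 months = 159 months
Early plea reduction: 20% of 159 months = 31 months (rounded down)
After reduction: 159 − 31 = 128 months
Less pre-trial detention credit: 128 months − 42 months = 86 months
Cap at 160 months: 86 months is within the cap, no reduction.
Minimum 30 months: 86 months meets the minimum, no increase.

Sentence: 86 months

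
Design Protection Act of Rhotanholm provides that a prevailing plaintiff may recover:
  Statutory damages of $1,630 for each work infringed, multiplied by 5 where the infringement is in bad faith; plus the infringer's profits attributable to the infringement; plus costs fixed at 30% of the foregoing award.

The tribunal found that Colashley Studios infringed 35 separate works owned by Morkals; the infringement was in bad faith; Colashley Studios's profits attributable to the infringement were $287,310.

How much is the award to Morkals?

Statutory damages: 35 × $1,630 = $57,050
Multiplied by 5: 5 × $57,050 = $285,250
Combined award: $285,250 + $287,310 = $572,560
Costs: 30% of $572,560 = $171,768
Award plus costs: $572,560 + $171,768 = $744,328

$744,328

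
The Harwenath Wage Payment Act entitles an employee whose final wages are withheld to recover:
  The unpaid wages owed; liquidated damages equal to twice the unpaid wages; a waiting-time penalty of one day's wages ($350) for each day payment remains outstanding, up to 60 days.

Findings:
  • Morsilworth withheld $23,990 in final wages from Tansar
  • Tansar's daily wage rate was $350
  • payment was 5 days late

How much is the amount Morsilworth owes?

Doubled: 2 × $23,990 = $47,980
Penalty days: min(5, 60) = 5
Waiting-time penalty: 5 × $350 = $1,750
Total award: $23,990 + $47,980 + $1,750 = $73,720

$73,720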